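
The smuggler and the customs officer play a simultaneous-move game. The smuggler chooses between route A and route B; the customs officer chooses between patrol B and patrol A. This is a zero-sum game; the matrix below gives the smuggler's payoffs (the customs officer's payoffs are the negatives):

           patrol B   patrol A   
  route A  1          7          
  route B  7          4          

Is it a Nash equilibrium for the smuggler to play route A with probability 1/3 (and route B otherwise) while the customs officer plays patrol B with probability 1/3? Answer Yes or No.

Check the customs officer's indifference given the smuggler's mix p = 1/3:
  payoff from patrol B = -5; payoff from patrol A = -5 — equal.
Check the smuggler's indifference given the customs officer's mix q = 1/3:
  payoff from route A = 5; payoff from route B = 5 — equal.
Both players are indifferent, so neither can profitably deviate.

Yes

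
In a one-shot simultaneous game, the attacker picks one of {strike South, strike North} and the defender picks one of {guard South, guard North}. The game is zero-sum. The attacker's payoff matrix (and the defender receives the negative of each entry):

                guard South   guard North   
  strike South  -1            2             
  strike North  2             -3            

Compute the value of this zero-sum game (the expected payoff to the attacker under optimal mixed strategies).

v = 1/8

The attacker's indifference between strike South and strike North determines the defender's mixing probability q:
  the attacker's payoff to strike South: q·(-1) + (1−q)·2 = -3q + 2
  the attacker's payoff to strike North: q·2 + (1−q)·(-3) = 5q - 3
  -3q + 2 = 5q - 3  ⇒  -8q = -5  ⇒  q = 5/8.
The value is the attacker's expected payoff against this mix (using strike South): (5/8)·(-1) + (3/8)·2 = 1/8.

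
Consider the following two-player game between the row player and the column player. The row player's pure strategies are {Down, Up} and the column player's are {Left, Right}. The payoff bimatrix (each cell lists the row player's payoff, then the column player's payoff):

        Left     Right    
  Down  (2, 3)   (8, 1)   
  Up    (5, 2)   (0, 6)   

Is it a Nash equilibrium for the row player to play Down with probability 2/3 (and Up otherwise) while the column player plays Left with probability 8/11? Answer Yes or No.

Yes

Check the column player's indifference given the row player's mix p = 2/3:
  payoff from Left = 8/3; payoff from Right = 8/3 — equal.
Check the row player's indifference given the column player's mix q = 8/11:
  payoff from Down = 40/11; payoff from Up = 40/11 — equal.
Both players are indifferent, so neither can profitably deviate.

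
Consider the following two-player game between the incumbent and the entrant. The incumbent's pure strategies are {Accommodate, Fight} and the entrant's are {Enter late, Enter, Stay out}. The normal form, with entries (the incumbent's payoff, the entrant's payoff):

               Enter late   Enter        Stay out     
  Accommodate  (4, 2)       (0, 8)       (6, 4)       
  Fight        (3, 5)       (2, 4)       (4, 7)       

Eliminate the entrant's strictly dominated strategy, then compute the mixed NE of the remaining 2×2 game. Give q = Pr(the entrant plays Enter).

q = 1/2

The entrant's strategy Enter late is strictly dominated by Stay out: 4 > 2 and 7 > 5. Eliminate Enter late.
Set the incumbent's expected payoff from Accommodate equal to that from Fight:
  the incumbent's payoff to Accommodate: q·0 + (1−q)·6 = -6q + 6
  the incumbent's payoff to Fight: q·2 + (1−q)·4 = -2q + 4
  -6q + 6 = -2q + 4  ⇒  -4q = -2  ⇒  q = 1/2.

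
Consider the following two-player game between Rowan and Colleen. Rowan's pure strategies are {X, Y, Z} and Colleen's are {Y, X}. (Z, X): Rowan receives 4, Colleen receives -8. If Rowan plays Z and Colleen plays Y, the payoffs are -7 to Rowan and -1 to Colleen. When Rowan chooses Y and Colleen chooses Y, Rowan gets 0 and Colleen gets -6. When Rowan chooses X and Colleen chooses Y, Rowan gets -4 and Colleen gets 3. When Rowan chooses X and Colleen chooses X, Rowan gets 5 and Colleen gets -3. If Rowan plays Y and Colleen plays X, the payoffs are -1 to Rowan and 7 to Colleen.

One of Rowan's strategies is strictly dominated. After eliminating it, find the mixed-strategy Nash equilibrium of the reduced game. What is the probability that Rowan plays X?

Rowan's strategy Z is strictly dominated by X: -4 > -7 and 5 > 4. Eliminate Z.
For Colleen to be willing to mix, Colleen must be indifferent between Y and X, which pins down Rowan's mix.
  Colleen's payoff to Y: p·3 + (1−p)·(-6) = 9p - 6
  Colleen's payoff to X: p·(-3) + (1−p)·7 = -10p + 7
  9p - 6 = -10p + 7  ⇒  19p = 13  ⇒  p = 13/19.

p = 13/19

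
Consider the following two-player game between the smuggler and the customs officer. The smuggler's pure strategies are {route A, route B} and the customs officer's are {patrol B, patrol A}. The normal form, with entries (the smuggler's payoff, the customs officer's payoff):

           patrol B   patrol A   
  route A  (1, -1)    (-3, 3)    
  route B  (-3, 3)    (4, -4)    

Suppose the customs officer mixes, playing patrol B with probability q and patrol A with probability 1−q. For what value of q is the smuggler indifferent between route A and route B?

The customs officer's mix must leave the smuggler indifferent between route A and route B.
  the smuggler's payoff to route A: q·1 + (1−q)·(-3) = 4q - 3
  the smuggler's payoff to route B: q·(-3) + (1−q)·4 = -7q + 4
  4q - 3 = -7q + 4  ⇒  11q = 7  ⇒  q = 7/11.

q = 7/11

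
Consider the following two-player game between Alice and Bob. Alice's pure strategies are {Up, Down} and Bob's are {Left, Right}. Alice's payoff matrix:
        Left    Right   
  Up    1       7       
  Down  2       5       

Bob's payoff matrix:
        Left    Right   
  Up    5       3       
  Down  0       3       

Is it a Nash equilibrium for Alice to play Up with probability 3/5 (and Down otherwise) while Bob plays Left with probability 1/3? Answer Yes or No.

No

Given Bob's mix q = 1/3, Alice's payoff from Up is 5 but from Down is 4. Alice strictly prefers Up, so Alice would not mix.
So the proposed profile is not a Nash equilibrium.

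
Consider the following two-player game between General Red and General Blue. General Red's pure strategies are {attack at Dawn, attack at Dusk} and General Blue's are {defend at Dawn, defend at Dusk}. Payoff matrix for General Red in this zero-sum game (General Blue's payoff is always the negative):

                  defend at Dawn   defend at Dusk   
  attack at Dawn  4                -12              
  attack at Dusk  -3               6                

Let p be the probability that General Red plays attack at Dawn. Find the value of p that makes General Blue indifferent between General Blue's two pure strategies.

p = 9/25

Set General Blue's expected payoff from defend at Dawn equal to that from defend at Dusk:
  General Blue's expected payoff from defend at Dawn: p·(-4) + (1−p)·3 = -7p + 3
  General Blue's expected payoff from defend at Dusk: p·12 + (1−p)·(-6) = 18p - 6
  -7p + 3 = 18p - 6  ⇒  -25p = -9  ⇒  p = 9/25.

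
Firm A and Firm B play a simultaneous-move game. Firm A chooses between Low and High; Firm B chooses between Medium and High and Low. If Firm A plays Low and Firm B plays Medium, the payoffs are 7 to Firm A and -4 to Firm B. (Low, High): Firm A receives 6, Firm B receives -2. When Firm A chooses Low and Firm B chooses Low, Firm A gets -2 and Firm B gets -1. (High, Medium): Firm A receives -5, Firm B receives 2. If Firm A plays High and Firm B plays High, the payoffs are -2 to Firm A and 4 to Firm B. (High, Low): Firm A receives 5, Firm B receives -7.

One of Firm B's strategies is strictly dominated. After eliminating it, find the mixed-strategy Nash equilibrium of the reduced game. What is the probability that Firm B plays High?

Firm B's strategy Medium is strictly dominated by High: -2 > -4 and 4 > 2. Eliminate Medium.
For Firm A to be willing to mix, Firm A must be indifferent between Low and High, which pins down Firm B's mix.
  Firm A's expected payoff from Low: q·6 + (1−q)·(-2) = 8q - 2
  Firm A's expected payoff from High: q·(-2) + (1−q)·5 = -7q + 5
  8q - 2 = -7q + 5  ⇒  15q = 7  ⇒  q = 7/15.

q = 7/15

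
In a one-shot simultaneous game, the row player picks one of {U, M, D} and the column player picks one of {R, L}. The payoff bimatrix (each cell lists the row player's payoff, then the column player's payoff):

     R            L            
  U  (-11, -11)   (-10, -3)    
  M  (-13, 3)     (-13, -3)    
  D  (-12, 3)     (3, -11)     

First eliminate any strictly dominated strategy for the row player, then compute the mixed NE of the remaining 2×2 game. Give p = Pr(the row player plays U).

The row player's strategy M is strictly dominated by U: -11 > -13 and -10 > -13. Eliminate M.
Set the column player's expected payoff from R equal to that from L:
  the column player's payoff from R: p·(-11) + (1−p)·3 = -14p + 3
  the column player's payoff from L: p·(-3) + (1−p)·(-11) = 8p - 11
  -14p + 3 = 8p - 11  ⇒  -22p = -14  ⇒  p = 7/11.

p = 7/11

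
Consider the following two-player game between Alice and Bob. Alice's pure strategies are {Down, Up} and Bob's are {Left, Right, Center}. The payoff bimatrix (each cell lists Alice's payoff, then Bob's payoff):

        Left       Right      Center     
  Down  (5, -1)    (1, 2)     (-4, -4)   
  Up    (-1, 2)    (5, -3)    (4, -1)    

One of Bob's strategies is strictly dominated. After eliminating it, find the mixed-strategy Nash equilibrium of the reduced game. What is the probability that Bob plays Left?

Bob's strategy Center is strictly dominated by Left: -1 > -4 and 2 > -1. Eliminate Center.
In a mixed equilibrium Alice is indifferent between Down and Up; this condition fixes q.
  Alice's payoff to Down: q·5 + (1−q)·1 = 4q + 1
  Alice's payoff to Up: q·(-1) + (1−q)·5 = -6q + 5
  4q + 1 = -6q + 5  ⇒  10q = 4  ⇒  q = 2/5.

q = 2/5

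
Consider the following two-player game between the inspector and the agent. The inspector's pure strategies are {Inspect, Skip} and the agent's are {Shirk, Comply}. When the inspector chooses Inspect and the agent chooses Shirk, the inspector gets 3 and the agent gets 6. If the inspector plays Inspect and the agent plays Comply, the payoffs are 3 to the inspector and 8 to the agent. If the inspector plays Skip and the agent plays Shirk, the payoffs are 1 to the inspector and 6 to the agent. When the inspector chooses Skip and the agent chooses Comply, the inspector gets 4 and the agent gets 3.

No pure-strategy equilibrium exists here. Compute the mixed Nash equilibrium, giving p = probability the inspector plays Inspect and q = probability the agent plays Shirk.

p = 3/5, q = 1/3

For the agent to be willing to mix, the agent must be indifferent between Shirk and Comply, which pins down the inspector's mix.
  the agent's payoff from Shirk: p·6 + (1−p)·6 = 6
  the agent's payoff from Comply: p·8 + (1−p)·3 = 5p + 3
  6 = 5p + 3  ⇒  -5p = -3  ⇒  p = 3/5.
The agent's mix must leave the inspector indifferent between Inspect and Skip.
  the inspector's expected payoff from Inspect: q·3 + (1−q)·3 = 3
  the inspector's expected payoff from Skip: q·1 + (1−q)·4 = -3q + 4
  3 = -3q + 4  ⇒  3q = 1  ⇒  q = 1/3.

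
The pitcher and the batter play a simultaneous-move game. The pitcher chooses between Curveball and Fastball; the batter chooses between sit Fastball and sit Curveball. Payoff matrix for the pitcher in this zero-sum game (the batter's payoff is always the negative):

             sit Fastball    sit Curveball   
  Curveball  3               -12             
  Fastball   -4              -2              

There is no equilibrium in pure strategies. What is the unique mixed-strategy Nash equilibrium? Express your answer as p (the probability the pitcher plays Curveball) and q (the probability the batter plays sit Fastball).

The pitcher's mix must leave the batter indifferent between sit Fastball and sit Curveball.
  the batter's payoff to sit Fastball: p·(-3) + (1−p)·4 = -7p + 4
  the batter's payoff to sit Curveball: p·12 + (1−p)·2 = 10p + 2
  -7p + 4 = 10p + 2  ⇒  -17p = -2  ⇒  p = 2/17.
In a mixed equilibrium the pitcher is indifferent between Curveball and Fastball; this condition fixes q.
  the pitcher's payoff to Curveball: q·3 + (1−q)·(-12) = 15q - 12
  the pitcher's payoff to Fastball: q·(-4) + (1−q)·(-2) = -2q - 2
  15q - 12 = -2q - 2  ⇒  17q = 10  ⇒  q = 10/17.

p = 2/17, q = 10/17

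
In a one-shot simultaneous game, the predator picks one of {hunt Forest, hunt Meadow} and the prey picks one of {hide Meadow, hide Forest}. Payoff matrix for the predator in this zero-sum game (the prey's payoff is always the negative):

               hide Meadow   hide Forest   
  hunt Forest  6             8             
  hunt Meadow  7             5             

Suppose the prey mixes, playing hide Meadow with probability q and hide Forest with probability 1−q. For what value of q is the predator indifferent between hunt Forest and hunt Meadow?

q = 3/4

Set the predator's expected payoff from hunt Forest equal to that from hunt Meadow:
  the predator's payoff from hunt Forest: q·6 + (1−q)·8 = -2q + 8
  the predator's payoff from hunt Meadow: q·7 + (1−q)·5 = 2q + 5
  -2q + 8 = 2q + 5  ⇒  -4q = -3  ⇒  q = 3/4.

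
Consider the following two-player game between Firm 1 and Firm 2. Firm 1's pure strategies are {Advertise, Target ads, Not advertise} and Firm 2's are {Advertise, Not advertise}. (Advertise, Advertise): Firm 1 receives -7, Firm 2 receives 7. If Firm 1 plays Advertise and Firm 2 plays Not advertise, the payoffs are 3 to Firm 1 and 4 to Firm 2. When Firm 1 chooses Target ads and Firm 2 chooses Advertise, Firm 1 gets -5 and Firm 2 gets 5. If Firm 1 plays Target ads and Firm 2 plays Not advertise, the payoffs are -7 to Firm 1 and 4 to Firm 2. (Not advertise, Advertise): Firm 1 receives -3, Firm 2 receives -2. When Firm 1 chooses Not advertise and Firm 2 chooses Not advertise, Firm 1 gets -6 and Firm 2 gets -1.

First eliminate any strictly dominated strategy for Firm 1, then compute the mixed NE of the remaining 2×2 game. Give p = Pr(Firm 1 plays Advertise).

p = 1/4

Firm 1's strategy Target ads is strictly dominated by Not advertise: -3 > -5 and -6 > -7. Eliminate Target ads.
For Firm 2 to be willing to mix, Firm 2 must be indifferent between Advertise and Not advertise, which pins down Firm 1's mix.
  Firm 2's payoff from Advertise: p·7 + (1−p)·(-2) = 9p - 2
  Firm 2's payoff from Not advertise: p·4 + (1−p)·(-1) = 5p - 1
  9p - 2 = 5p - 1  ⇒  4p = 1  ⇒  p = 1/4.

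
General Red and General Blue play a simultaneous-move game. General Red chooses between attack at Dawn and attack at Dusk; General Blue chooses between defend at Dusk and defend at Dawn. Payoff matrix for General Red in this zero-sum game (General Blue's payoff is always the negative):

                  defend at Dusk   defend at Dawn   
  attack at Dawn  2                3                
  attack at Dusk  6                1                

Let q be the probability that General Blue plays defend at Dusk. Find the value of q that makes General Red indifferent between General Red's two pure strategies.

General Blue's mix must leave General Red indifferent between attack at Dawn and attack at Dusk.
  General Red's payoff from attack at Dawn: q·2 + (1−q)·3 = -q + 3
  General Red's payoff from attack at Dusk: q·6 + (1−q)·1 = 5q + 1
  -q + 3 = 5q + 1  ⇒  -6q = -2  ⇒  q = 1/3.

q = 1/3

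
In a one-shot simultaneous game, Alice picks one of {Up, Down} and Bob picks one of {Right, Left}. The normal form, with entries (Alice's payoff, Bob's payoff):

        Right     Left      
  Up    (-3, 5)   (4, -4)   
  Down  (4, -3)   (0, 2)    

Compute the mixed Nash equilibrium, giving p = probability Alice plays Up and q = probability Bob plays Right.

p = 5/14, q = 4/11

Bob's indifference between Right and Left determines Alice's mixing probability p:
  Bob's payoff from Right: p·5 + (1−p)·(-3) = 8p - 3
  Bob's payoff from Left: p·(-4) + (1−p)·2 = -6p + 2
  8p - 3 = -6p + 2  ⇒  14p = 5  ⇒  p = 5/14.
Bob's mix must leave Alice indifferent between Up and Down.
  Alice's payoff from Up: q·(-3) + (1−q)·4 = -7q + 4
  Alice's payoff from Down: q·4 + (1−q)·0 = 4q
  -7q + 4 = 4q  ⇒  -11q = -4  ⇒  q = 4/11.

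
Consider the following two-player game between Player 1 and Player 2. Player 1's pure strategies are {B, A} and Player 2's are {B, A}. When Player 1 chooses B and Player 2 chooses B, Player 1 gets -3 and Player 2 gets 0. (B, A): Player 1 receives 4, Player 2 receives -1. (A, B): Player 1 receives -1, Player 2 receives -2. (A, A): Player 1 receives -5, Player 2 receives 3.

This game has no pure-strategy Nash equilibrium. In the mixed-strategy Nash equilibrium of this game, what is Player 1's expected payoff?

For Player 1 to be willing to mix, Player 1 must be indifferent between B and A, which pins down Player 2's mix.
  Player 1's expected payoff from B: q·(-3) + (1−q)·4 = -7q + 4
  Player 1's expected payoff from A: q·(-1) + (1−q)·(-5) = 4q - 5
  -7q + 4 = 4q - 5  ⇒  -11q = -9  ⇒  q = 9/11.
At equilibrium Player 1 is indifferent across rows, so Player 1's payoff equals the payoff from B: (9/11)·(-3) + (2/11)·4 = -19/11.

-19/11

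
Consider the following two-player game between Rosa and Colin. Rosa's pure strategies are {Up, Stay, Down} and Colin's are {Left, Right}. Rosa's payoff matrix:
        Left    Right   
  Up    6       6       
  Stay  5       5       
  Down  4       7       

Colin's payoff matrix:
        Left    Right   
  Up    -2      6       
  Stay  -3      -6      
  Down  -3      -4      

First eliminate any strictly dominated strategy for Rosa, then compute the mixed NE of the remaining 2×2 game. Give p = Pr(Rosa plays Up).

Rosa's strategy Stay is strictly dominated by Up: 6 > 5 and 6 > 5. Eliminate Stay.
Colin's indifference between Left and Right determines Rosa's mixing probability p:
  Colin's payoff from Left: p·(-2) + (1−p)·(-3) = p - 3
  Colin's payoff from Right: p·6 + (1−p)·(-4) = 10p - 4
  p - 3 = 10p - 4  ⇒  -9p = -1  ⇒  p = 1/9.

p = 1/9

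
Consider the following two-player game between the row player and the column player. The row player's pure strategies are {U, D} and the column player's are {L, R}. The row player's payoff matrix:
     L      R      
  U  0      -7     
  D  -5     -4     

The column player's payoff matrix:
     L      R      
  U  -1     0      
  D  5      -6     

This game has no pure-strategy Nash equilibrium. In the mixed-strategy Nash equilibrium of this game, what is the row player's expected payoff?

The column player's mix must leave the row player indifferent between U and D.
  the row player's payoff to U: q·0 + (1−q)·(-7) = 7q - 7
  the row player's payoff to D: q·(-5) + (1−q)·(-4) = -q - 4
  7q - 7 = -q - 4  ⇒  8q = 3  ⇒  q = 3/8.
At equilibrium the row player is indifferent across rows, so the row player's payoff equals the payoff from U: (3/8)·0 + (5/8)·(-7) = -35/8.

-35/8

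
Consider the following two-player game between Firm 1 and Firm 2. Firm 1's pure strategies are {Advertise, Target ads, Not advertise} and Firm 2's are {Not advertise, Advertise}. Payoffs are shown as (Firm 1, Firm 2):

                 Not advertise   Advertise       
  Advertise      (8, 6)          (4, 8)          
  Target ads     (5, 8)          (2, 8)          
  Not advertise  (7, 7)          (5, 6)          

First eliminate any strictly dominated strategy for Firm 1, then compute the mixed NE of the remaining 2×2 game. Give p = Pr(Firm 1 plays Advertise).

p = 1/3

Firm 1's strategy Target ads is strictly dominated by Advertise: 8 > 5 and 4 > 2. Eliminate Target ads.
For Firm 2 to be willing to mix, Firm 2 must be indifferent between Not advertise and Advertise, which pins down Firm 1's mix.
  Firm 2's payoff from Not advertise: p·6 + (1−p)·7 = -p + 7
  Firm 2's payoff from Advertise: p·8 + (1−p)·6 = 2p + 6
  -p + 7 = 2p + 6  ⇒  -3p = -1  ⇒  p = 1/3.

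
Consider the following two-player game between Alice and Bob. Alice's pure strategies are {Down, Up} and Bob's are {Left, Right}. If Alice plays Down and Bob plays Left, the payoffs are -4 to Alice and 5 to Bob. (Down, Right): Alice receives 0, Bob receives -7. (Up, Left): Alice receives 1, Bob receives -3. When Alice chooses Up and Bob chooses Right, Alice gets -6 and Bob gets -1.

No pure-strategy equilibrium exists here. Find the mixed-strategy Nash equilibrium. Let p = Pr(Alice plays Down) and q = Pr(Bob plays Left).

p = 1/7, q = 6/11

For Bob to be willing to mix, Bob must be indifferent between Left and Right, which pins down Alice's mix.
  Bob's payoff from Left: p·5 + (1−p)·(-3) = 8p - 3
  Bob's payoff from Right: p·(-7) + (1−p)·(-1) = -6p - 1
  8p - 3 = -6p - 1  ⇒  14p = 2  ⇒  p = 1/7.
Bob's mix must leave Alice indifferent between Down and Up.
  Alice's expected payoff from Down: q·(-4) + (1−q)·0 = -4q
  Alice's expected payoff from Up: q·1 + (1−q)·(-6) = 7q - 6
  -4q = 7q - 6  ⇒  -11q = -6  ⇒  q = 6/11.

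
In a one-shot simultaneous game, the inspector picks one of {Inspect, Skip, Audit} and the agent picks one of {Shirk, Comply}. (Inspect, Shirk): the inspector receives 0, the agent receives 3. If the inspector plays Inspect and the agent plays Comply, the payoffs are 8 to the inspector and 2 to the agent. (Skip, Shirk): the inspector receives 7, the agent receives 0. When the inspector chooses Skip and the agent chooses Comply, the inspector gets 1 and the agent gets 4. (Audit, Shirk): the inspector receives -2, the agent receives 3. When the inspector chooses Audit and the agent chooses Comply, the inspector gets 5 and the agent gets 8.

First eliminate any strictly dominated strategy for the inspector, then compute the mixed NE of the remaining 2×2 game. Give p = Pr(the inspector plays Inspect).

p = 4/5

The inspector's strategy Audit is strictly dominated by Inspect: 0 > -2 and 8 > 5. Eliminate Audit.
The agent's indifference between Shirk and Comply determines the inspector's mixing probability p:
  the agent's payoff to Shirk: p·3 + (1−p)·0 = 3p
  the agent's payoff to Comply: p·2 + (1−p)·4 = -2p + 4
  3p = -2p + 4  ⇒  5p = 4  ⇒  p = 4/5.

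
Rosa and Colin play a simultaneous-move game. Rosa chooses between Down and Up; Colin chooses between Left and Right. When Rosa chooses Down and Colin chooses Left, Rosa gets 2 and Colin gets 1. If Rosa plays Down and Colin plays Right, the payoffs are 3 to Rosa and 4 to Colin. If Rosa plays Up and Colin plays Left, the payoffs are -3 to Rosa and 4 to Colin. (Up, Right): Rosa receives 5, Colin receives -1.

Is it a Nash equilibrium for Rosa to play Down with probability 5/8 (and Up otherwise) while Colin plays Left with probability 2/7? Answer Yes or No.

Yes

Check Colin's indifference given Rosa's mix p = 5/8:
  payoff from Left = 17/8; payoff from Right = 17/8 — equal.
Check Rosa's indifference given Colin's mix q = 2/7:
  payoff from Down = 19/7; payoff from Up = 19/7 — equal.
Both players are indifferent, so neither can profitably deviate.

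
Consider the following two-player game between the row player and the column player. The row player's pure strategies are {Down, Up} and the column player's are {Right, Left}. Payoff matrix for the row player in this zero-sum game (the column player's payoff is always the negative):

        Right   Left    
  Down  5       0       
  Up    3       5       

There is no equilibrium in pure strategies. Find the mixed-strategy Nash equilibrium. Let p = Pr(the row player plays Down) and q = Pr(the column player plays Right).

p = 2/7, q = 5/7

Set the column player's expected payoff from Right equal to that from Left:
  the column player's expected payoff from Right: p·(-5) + (1−p)·(-3) = -2p - 3
  the column player's expected payoff from Left: p·0 + (1−p)·(-5) = 5p - 5
  -2p - 3 = 5p - 5  ⇒  -7p = -2  ⇒  p = 2/7.
For the row player to be willing to mix, the row player must be indifferent between Down and Up, which pins down the column player's mix.
  the row player's payoff from Down: q·5 + (1−q)·0 = 5q
  the row player's payoff from Up: q·3 + (1−q)·5 = -2q + 5
  5q = -2q + 5  ⇒  7q = 5  ⇒  q = 5/7.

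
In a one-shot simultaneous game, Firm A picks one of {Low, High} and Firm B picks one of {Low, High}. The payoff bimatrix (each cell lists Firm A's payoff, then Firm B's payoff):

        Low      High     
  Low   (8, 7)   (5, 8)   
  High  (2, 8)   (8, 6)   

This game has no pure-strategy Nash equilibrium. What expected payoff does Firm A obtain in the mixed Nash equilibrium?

For Firm A to be willing to mix, Firm A must be indifferent between Low and High, which pins down Firm B's mix.
  Firm A's expected payoff from Low: q·8 + (1−q)·5 = 3q + 5
  Firm A's expected payoff from High: q·2 + (1−q)·8 = -6q + 8
  3q + 5 = -6q + 8  ⇒  9q = 3  ⇒  q = 1/3.
At equilibrium Firm A is indifferent across rows, so Firm A's payoff equals the payoff from Low: (1/3)·8 + (2/3)·5 = 6.

6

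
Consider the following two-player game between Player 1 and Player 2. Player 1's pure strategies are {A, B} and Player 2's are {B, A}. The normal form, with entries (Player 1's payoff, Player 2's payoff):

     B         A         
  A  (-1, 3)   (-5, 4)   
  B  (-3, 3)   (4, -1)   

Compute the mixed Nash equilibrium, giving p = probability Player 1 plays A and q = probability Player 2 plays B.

For Player 2 to be willing to mix, Player 2 must be indifferent between B and A, which pins down Player 1's mix.
  Player 2's expected payoff from B: p·3 + (1−p)·3 = 3
  Player 2's expected payoff from A: p·4 + (1−p)·(-1) = 5p - 1
  3 = 5p - 1  ⇒  -5p = -4  ⇒  p = 4/5.
Player 1's indifference between A and B determines Player 2's mixing probability q:
  Player 1's payoff to A: q·(-1) + (1−q)·(-5) = 4q - 5
  Player 1's payoff to B: q·(-3) + (1−q)·4 = -7q + 4
  4q - 5 = -7q + 4  ⇒  11q = 9  ⇒  q = 9/11.

p = 4/5, q = 9/11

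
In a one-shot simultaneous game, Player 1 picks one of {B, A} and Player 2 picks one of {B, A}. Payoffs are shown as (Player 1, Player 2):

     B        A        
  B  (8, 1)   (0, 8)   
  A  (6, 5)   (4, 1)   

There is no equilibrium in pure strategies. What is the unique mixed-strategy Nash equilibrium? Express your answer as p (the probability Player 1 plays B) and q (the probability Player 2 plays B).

p = 4/11, q = 2/3

Set Player 2's expected payoff from B equal to that from A:
  Player 2's payoff to B: p·1 + (1−p)·5 = -4p + 5
  Player 2's payoff to A: p·8 + (1−p)·1 = 7p + 1
  -4p + 5 = 7p + 1  ⇒  -11p = -4  ⇒  p = 4/11.
Player 1's indifference between B and A determines Player 2's mixing probability q:
  Player 1's payoff from B: q·8 + (1−q)·0 = 8q
  Player 1's payoff from A: q·6 + (1−q)·4 = 2q + 4
  8q = 2q + 4  ⇒  6q = 4  ⇒  q = 2/3.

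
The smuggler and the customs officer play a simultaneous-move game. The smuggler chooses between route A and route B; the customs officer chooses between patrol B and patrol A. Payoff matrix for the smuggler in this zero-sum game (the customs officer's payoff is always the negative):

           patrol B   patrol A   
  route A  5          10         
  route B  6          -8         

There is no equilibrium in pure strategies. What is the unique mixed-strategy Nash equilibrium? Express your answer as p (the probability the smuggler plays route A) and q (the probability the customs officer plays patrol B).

In a mixed equilibrium the customs officer is indifferent between patrol B and patrol A; this condition fixes p.
  the customs officer's payoff to patrol B: p·(-5) + (1−p)·(-6) = p - 6
  the customs officer's payoff to patrol A: p·(-10) + (1−p)·8 = -18p + 8
  p - 6 = -18p + 8  ⇒  19p = 14  ⇒  p = 14/19.
Set the smuggler's expected payoff from route A equal to that from route B:
  the smuggler's payoff from route A: q·5 + (1−q)·10 = -5q + 10
  the smuggler's payoff from route B: q·6 + (1−q)·(-8) = 14q - 8
  -5q + 10 = 14q - 8  ⇒  -19q = -18  ⇒  q = 18/19.

p = 14/19, q = 18/19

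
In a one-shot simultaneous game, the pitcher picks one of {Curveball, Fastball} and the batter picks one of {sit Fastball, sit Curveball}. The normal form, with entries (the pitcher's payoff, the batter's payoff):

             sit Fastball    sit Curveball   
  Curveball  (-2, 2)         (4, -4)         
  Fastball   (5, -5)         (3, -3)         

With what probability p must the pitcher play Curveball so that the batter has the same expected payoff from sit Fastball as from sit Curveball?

In a mixed equilibrium the batter is indifferent between sit Fastball and sit Curveball; this condition fixes p.
  the batter's payoff from sit Fastball: p·2 + (1−p)·(-5) = 7p - 5
  the batter's payoff from sit Curveball: p·(-4) + (1−p)·(-3) = -p - 3
  7p - 5 = -p - 3  ⇒  8p = 2  ⇒  p = 1/4.

p = 1/4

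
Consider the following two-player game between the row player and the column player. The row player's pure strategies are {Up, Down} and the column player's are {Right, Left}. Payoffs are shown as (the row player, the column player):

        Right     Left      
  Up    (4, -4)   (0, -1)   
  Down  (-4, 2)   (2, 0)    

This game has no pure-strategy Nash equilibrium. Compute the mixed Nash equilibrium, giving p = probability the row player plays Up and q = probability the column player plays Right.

p = 2/5, q = 1/5

The column player's indifference between Right and Left determines the row player's mixing probability p:
  the column player's payoff to Right: p·(-4) + (1−p)·2 = -6p + 2
  the column player's payoff to Left: p·(-1) + (1−p)·0 = -p
  -6p + 2 = -p  ⇒  -5p = -2  ⇒  p = 2/5.
The column player's mix must leave the row player indifferent between Up and Down.
  the row player's payoff from Up: q·4 + (1−q)·0 = 4q
  the row player's payoff from Down: q·(-4) + (1−q)·2 = -6q + 2
  4q = -6q + 2  ⇒  10q = 2  ⇒  q = 1/5.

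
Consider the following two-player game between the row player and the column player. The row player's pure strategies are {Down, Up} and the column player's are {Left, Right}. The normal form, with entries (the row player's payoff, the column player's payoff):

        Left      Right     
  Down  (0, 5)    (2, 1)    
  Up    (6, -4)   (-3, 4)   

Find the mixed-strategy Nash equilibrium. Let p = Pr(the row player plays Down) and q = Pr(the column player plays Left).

Set the column player's expected payoff from Left equal to that from Right:
  the column player's payoff to Left: p·5 + (1−p)·(-4) = 9p - 4
  the column player's payoff to Right: p·1 + (1−p)·4 = -3p + 4
  9p - 4 = -3p + 4  ⇒  12p = 8  ⇒  p = 2/3.
The row player's indifference between Down and Up determines the column player's mixing probability q:
  the row player's payoff to Down: q·0 + (1−q)·2 = -2q + 2
  the row player's payoff to Up: q·6 + (1−q)·(-3) = 9q - 3
  -2q + 2 = 9q - 3  ⇒  -11q = -5  ⇒  q = 5/11.

p = 2/3, q = 5/11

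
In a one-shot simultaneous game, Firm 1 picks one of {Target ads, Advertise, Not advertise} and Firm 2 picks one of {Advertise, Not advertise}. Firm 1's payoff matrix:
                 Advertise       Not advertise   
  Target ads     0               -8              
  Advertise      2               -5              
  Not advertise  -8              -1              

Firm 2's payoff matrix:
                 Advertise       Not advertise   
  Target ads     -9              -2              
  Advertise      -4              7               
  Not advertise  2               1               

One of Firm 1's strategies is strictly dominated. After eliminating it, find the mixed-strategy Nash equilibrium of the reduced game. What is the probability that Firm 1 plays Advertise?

Firm 1's strategy Target ads is strictly dominated by Advertise: 2 > 0 and -5 > -8. Eliminate Target ads.
Set Firm 2's expected payoff from Advertise equal to that from Not advertise:
  Firm 2's payoff to Advertise: p·(-4) + (1−p)·2 = -6p + 2
  Firm 2's payoff to Not advertise: p·7 + (1−p)·1 = 6p + 1
  -6p + 2 = 6p + 1  ⇒  -12p = -1  ⇒  p = 1/12.

p = 1/12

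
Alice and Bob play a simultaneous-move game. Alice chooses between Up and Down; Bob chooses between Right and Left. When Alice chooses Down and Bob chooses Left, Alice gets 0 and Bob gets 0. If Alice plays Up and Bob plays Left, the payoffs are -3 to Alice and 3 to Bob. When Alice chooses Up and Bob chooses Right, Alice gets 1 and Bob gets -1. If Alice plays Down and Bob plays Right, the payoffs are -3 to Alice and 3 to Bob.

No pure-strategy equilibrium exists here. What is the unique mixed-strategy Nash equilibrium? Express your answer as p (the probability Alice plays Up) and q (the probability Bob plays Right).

In a mixed equilibrium Bob is indifferent between Right and Left; this condition fixes p.
  Bob's payoff from Right: p·(-1) + (1−p)·3 = -4p + 3
  Bob's payoff from Left: p·3 + (1−p)·0 = 3p
  -4p + 3 = 3p  ⇒  -7p = -3  ⇒  p = 3/7.
Set Alice's expected payoff from Up equal to that from Down:
  Alice's expected payoff from Up: q·1 + (1−q)·(-3) = 4q - 3
  Alice's expected payoff from Down: q·(-3) + (1−q)·0 = -3q
  4q - 3 = -3q  ⇒  7q = 3  ⇒  q = 3/7.

p = 3/7, q = 3/7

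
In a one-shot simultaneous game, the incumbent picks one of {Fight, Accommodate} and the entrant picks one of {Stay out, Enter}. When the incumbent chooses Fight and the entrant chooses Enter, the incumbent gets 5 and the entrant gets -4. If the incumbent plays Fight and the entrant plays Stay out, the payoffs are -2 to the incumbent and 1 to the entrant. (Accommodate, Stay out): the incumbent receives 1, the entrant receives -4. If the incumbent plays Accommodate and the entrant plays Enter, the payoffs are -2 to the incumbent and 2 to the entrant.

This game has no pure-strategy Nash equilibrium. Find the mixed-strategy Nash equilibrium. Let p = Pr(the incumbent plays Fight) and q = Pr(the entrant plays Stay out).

p = 6/11, q = 7/10

Set the entrant's expected payoff from Stay out equal to that from Enter:
  the entrant's payoff from Stay out: p·1 + (1−p)·(-4) = 5p - 4
  the entrant's payoff from Enter: p·(-4) + (1−p)·2 = -6p + 2
  5p - 4 = -6p + 2  ⇒  11p = 6  ⇒  p = 6/11.
For the incumbent to be willing to mix, the incumbent must be indifferent between Fight and Accommodate, which pins down the entrant's mix.
  the incumbent's payoff to Fight: q·(-2) + (1−q)·5 = -7q + 5
  the incumbent's payoff to Accommodate: q·1 + (1−q)·(-2) = 3q - 2
  -7q + 5 = 3q - 2  ⇒  -10q = -7  ⇒  q = 7/10.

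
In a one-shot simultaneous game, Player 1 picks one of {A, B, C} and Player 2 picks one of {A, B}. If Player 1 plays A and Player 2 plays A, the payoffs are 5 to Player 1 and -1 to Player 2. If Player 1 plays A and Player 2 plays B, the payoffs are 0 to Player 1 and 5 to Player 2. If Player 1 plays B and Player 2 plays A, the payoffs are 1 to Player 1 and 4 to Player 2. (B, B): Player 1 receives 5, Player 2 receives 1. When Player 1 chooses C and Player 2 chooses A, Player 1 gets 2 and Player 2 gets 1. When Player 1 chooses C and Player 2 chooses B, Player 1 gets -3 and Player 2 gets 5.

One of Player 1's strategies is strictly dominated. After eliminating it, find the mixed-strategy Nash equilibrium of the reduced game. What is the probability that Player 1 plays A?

p = 1/3

Player 1's strategy C is strictly dominated by A: 5 > 2 and 0 > -3. Eliminate C.
Player 2's indifference between A and B determines Player 1's mixing probability p:
  Player 2's payoff from A: p·(-1) + (1−p)·4 = -5p + 4
  Player 2's payoff from B: p·5 + (1−p)·1 = 4p + 1
  -5p + 4 = 4p + 1  ⇒  -9p = -3  ⇒  p = 1/3.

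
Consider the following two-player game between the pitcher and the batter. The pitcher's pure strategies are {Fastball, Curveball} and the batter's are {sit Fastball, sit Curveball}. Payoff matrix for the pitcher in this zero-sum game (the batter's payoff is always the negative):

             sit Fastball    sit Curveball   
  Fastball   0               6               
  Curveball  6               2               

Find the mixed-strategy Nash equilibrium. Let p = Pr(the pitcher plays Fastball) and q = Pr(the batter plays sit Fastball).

p = 2/5, q = 2/5

In a mixed equilibrium the batter is indifferent between sit Fastball and sit Curveball; this condition fixes p.
  the batter's payoff from sit Fastball: p·0 + (1−p)·(-6) = 6p - 6
  the batter's payoff from sit Curveball: p·(-6) + (1−p)·(-2) = -4p - 2
  6p - 6 = -4p - 2  ⇒  10p = 4  ⇒  p = 2/5.
The pitcher's indifference between Fastball and Curveball determines the batter's mixing probability q:
  the pitcher's payoff to Fastball: q·0 + (1−q)·6 = -6q + 6
  the pitcher's payoff to Curveball: q·6 + (1−q)·2 = 4q + 2
  -6q + 6 = 4q + 2  ⇒  -10q = -4  ⇒  q = 2/5.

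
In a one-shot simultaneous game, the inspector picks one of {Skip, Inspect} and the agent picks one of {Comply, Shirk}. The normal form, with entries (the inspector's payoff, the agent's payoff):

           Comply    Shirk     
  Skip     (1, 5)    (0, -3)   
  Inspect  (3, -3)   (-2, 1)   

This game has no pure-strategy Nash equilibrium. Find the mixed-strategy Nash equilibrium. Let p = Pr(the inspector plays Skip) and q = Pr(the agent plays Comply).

In a mixed equilibrium the agent is indifferent between Comply and Shirk; this condition fixes p.
  the agent's payoff from Comply: p·5 + (1−p)·(-3) = 8p - 3
  the agent's payoff from Shirk: p·(-3) + (1−p)·1 = -4p + 1
  8p - 3 = -4p + 1  ⇒  12p = 4  ⇒  p = 1/3.
The inspector's indifference between Skip and Inspect determines the agent's mixing probability q:
  the inspector's expected payoff from Skip: q·1 + (1−q)·0 = q
  the inspector's expected payoff from Inspect: q·3 + (1−q)·(-2) = 5q - 2
  q = 5q - 2  ⇒  -4q = -2  ⇒  q = 1/2.

p = 1/3, q = 1/2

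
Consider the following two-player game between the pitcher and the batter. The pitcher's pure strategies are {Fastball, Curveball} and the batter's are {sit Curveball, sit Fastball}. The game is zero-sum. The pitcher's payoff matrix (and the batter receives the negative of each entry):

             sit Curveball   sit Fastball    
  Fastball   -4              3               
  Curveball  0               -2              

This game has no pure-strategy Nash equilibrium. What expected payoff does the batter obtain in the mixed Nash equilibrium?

8/9

The batter's indifference between sit Curveball and sit Fastball determines the pitcher's mixing probability p:
  the batter's payoff to sit Curveball: p·4 + (1−p)·0 = 4p
  the batter's payoff to sit Fastball: p·(-3) + (1−p)·2 = -5p + 2
  4p = -5p + 2  ⇒  9p = 2  ⇒  p = 2/9.
At equilibrium the batter is indifferent across columns, so the batter's payoff equals the payoff from sit Curveball: (2/9)·4 + (7/9)·0 = 8/9.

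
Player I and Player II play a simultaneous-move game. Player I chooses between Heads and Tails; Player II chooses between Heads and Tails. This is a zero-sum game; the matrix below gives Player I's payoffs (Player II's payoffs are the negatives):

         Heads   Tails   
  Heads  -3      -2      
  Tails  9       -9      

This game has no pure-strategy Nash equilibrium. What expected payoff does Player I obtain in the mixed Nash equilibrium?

In a mixed equilibrium Player I is indifferent between Heads and Tails; this condition fixes q.
  Player I's payoff to Heads: q·(-3) + (1−q)·(-2) = -q - 2
  Player I's payoff to Tails: q·9 + (1−q)·(-9) = 18q - 9
  -q - 2 = 18q - 9  ⇒  -19q = -7  ⇒  q = 7/19.
At equilibrium Player I is indifferent across rows, so Player I's payoff equals the payoff from Heads: (7/19)·(-3) + (12/19)·(-2) = -45/19.

-45/19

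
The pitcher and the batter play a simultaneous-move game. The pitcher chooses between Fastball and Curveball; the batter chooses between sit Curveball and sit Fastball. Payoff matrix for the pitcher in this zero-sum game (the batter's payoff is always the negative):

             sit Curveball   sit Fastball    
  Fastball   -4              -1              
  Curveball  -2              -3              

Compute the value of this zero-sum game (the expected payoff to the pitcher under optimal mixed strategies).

v = -5/2

The pitcher's indifference between Fastball and Curveball determines the batter's mixing probability q:
  the pitcher's expected payoff from Fastball: q·(-4) + (1−q)·(-1) = -3q - 1
  the pitcher's expected payoff from Curveball: q·(-2) + (1−q)·(-3) = q - 3
  -3q - 1 = q - 3  ⇒  -4q = -2  ⇒  q = 1/2.
The value is the pitcher's expected payoff against this mix (using Fastball): (1/2)·(-4) + (1/2)·(-1) = -5/2.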